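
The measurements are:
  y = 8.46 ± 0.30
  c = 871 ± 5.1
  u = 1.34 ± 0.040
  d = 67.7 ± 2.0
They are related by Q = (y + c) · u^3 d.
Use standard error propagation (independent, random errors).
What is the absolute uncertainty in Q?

Let w = y + c = 879. δw = √(δy² + δc²) = √(0.0900 + 26.0) = 5.11, so δw/w = 0.00581.
Q is then a monomial in w, u, d:
δQ/Q = √((δw/w)² + (3·δu/u)² + (1·δd/d)²) = √(3.37e-05 + 0.00802 + 0.000873) = 0.0945
Q = 1.43e+05, so δQ = 0.0945 × 1.43e+05 = 13500.

13500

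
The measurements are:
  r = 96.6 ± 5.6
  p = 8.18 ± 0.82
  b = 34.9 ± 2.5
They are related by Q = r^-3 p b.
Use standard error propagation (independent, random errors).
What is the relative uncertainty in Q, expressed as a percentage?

Relative error in a monomial: (δQ/Q)² = Σ (nᵢ · δxᵢ/xᵢ)².
  (-3·δr/r)² = (-3×0.0580)² = 0.0302;  (1·δp/p)² = (1×0.100)² = 0.0100;  (1·δb/b)² = (1×0.0716)² = 0.00513
δQ/Q = √(0.0454) = 0.213

21.3%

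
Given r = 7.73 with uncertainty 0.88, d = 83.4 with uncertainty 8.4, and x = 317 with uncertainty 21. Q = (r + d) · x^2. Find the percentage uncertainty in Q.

Let u = r + d = 91.1. δu = √(δr² + δd²) = √(0.774 + 70.6) = 8.45, so δu/u = 0.0927.
Q is then a monomial in u, x:
δQ/Q = √((δu/u)² + (2·δx/x)²) = √(0.00859 + 0.0176) = 0.162

16.2%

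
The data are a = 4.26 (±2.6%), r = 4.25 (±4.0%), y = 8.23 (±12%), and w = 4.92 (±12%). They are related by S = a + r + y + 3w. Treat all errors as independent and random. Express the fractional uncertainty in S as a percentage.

Each term contributes (cᵢ δxᵢ)² to (δS)²:
  (δa)² = 0.0123;  (δr)² = 0.0289;  (δy)² = 0.975;  (3·δw)² = 3.14
δS = √(4.15) = 2.04
S = 31.5, so δS/S = 2.04/31.5 = 0.0647.

6.47%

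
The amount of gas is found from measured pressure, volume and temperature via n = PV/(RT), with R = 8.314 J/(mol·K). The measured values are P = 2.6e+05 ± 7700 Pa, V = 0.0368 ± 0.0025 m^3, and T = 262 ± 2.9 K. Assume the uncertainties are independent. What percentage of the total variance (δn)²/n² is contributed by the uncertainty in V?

(δn/n)² = (1·δP/P)² + (1·δV/V)² + (-1·δT/T)²
  P term: (1×0.0296)² = 0.000877
  V term: (1×0.0679)² = 0.00462
  T term: (-1×0.0111)² = 0.000123
Total = 0.00561. Share from V = 0.00462/0.00561 = 0.822.

82.2%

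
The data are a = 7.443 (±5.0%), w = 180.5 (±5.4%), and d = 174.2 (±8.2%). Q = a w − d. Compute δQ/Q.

Let p = a·w = 1343. δp/p = √((1·δa/a)² + (1·δw/w)²) = √(0.00250 + 0.00292) = 0.0736, so δp = 98.9.
Q = p − d: δQ = √(δp² + δd²) = √(9780 + 204) = 99.9
Q = 1169, so δQ/Q = 99.9/1169 = 0.0854.

0.0854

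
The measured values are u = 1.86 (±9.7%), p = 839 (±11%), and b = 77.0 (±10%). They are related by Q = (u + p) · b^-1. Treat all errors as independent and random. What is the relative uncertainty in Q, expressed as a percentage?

Let w = u + p = 841. δw = √(δu² + δp²) = √(0.0326 + 8520) = 92.3, so δw/w = 0.110.
Q is then a monomial in w, b:
δQ/Q = √((δw/w)² + (-1·δb/b)²) = √(0.0120 + 0.0100) = 0.148

14.8%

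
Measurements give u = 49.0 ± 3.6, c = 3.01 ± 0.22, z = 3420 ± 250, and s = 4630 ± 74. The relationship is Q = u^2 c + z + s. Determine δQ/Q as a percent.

Let p = u^2·c = 7230. δp/p = √((2·δu/u)² + (1·δc/c)²) = √(0.0216 + 0.00534) = 0.164, so δp = 1190.
Q = p + z + s: δQ = √(δp² + δz² + δs²) = √(1.41e+06 + 62500 + 5480) = 1210
Q = 15300, so δQ/Q = 1210/15300 = 0.0795.

7.95%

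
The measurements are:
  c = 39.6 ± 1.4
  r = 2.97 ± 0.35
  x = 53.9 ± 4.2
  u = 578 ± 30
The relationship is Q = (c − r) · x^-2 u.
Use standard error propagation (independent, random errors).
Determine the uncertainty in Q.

1.23

Let w = c − r = 36.6. δw = √(δc² + δr²) = √(1.96 + 0.122) = 1.44, so δw/w = 0.0394.
Q is then a monomial in w, x, u:
δQ/Q = √((δw/w)² + (-2·δx/x)² + (1·δu/u)²) = √(0.00155 + 0.0243 + 0.00269) = 0.169
Q = 7.29, so δQ = 0.169 × 7.29 = 1.23.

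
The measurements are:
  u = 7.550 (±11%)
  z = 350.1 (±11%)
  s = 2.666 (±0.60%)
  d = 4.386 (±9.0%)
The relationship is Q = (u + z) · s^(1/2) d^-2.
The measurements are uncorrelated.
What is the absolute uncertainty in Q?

Let w = u + z = 357.7. δw = √(δu² + δz²) = √(0.690 + 1480) = 38.5, so δw/w = 0.108.
Q is then a monomial in w, s, d:
δQ/Q = √((δw/w)² + (½·δs/s)² + (-2·δd/d)²) = √(0.0116 + 9e-06 + 0.0324) = 0.210
Q = 30.36, so δQ = 0.210 × 30.36 = 6.37.

6.37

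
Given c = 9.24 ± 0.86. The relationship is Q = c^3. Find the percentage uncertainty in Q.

For a monomial Q ∝ c^3, fractional errors add in quadrature:
  (3·δc/c)² = (3×0.0931)² = 0.0780
δQ/Q = √(0.0780) = 0.279

27.9%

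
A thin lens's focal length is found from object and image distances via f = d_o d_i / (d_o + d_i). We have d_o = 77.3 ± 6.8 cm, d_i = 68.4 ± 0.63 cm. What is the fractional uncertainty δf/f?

0.0416

∂f/∂d_o = (d_i/(d_o+d_i))² = 0.220;  ∂f/∂d_i = (d_o/(d_o+d_i))² = 0.281
δf = √((∂f/∂d_o · δd_o)² + (∂f/∂d_i · δd_i)²) = √(2.25 + 0.0314) = 1.51 cm
f = 36.3 cm, so δf/f = 1.51/36.3 = 0.0416.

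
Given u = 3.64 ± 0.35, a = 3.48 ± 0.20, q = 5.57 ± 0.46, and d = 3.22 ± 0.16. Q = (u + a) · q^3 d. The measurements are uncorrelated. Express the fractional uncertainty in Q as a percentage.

Let w = u + a = 7.12. δw = √(δu² + δa²) = √(0.122 + 0.0400) = 0.403, so δw/w = 0.0566.
Q is then a monomial in w, q, d:
δQ/Q = √((δw/w)² + (3·δq/q)² + (1·δd/d)²) = √(0.00321 + 0.0614 + 0.00247) = 0.259

25.9%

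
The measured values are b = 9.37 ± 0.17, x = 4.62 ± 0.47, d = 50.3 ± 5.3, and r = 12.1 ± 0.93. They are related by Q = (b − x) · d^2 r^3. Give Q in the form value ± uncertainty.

Let u = b − x = 4.75. δu = √(δb² + δx²) = √(0.0289 + 0.221) = 0.500, so δu/u = 0.105.
Q is then a monomial in u, d, r:
δQ/Q = √((δu/u)² + (2·δd/d)² + (3·δr/r)²) = √(0.0111 + 0.0444 + 0.0532) = 0.330
Q = 2.13e+07, so δQ = 0.330 × 2.13e+07 = 7.02e+06.

(2.13 ± 0.702) × 10^7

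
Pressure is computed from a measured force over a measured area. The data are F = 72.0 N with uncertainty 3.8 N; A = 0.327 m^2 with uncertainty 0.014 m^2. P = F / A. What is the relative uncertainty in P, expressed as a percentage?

6.80%

Products/powers → add relative errors in quadrature, weighted by exponent:
  (1·δF/F)² = (1×0.0528)² = 0.00279;  (-1·δA/A)² = (-1×0.0428)² = 0.00183
δP/P = √(0.00462) = 0.0680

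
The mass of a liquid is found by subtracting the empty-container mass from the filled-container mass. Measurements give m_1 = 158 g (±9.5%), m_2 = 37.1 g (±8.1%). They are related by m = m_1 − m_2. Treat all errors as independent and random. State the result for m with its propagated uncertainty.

121 ± 15.3 g

Sums and differences: (δm)² = Σ (cᵢ δxᵢ)².
  (δm_1)² = 225;  (δm_2)² = 9.03
δm = √(234) = 15.3 g
m = 121 g.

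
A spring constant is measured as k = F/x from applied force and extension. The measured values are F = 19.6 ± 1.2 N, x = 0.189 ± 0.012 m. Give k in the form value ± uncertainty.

k is a product of powers, so relative uncertainties combine in quadrature:
  (1·δF/F)² = (1×0.0612)² = 0.00375;  (-1·δx/x)² = (-1×0.0635)² = 0.00403
δk/k = √(0.00778) = 0.0882
k = 104 N/m, so δk = 0.0882 × 104 = 9.15 N/m.

104 ± 9.15 N/m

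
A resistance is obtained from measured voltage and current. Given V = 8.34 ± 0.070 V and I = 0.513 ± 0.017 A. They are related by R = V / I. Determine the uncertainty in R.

For a monomial R ∝ V, I^-1, fractional errors add in quadrature:
  (1·δV/V)² = (1×0.00839)² = 7.04e-05;  (-1·δI/I)² = (-1×0.0331)² = 0.00110
δR/R = √(0.00117) = 0.0342
R = 16.3 Ω, so δR = 0.0342 × 16.3 = 0.556 Ω.

0.556 Ω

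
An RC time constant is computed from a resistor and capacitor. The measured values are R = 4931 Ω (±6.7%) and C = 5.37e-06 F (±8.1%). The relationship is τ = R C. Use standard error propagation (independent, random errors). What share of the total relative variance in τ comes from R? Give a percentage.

40.6%

(δτ/τ)² = (1·δR/R)² + (1·δC/C)²
  R term: (1×0.0670)² = 0.00449
  C term: (1×0.0810)² = 0.00656
Total = 0.0111. Share from R = 0.00449/0.0111 = 0.406.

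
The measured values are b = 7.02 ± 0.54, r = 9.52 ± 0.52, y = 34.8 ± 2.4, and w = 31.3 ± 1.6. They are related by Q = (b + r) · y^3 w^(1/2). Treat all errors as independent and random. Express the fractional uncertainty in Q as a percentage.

21.3%

Let u = b + r = 16.5. δu = √(δb² + δr²) = √(0.292 + 0.270) = 0.750, so δu/u = 0.0453.
Q is then a monomial in u, y, w:
δQ/Q = √((δu/u)² + (3·δy/y)² + (½·δw/w)²) = √(0.00205 + 0.0428 + 0.000653) = 0.213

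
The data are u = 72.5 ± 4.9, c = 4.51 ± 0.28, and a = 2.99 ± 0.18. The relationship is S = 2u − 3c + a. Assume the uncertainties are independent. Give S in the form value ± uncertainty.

S is a linear combination, so absolute uncertainties add in quadrature:
  (2·δu)² = 96.0;  (3·δc)² = 0.706;  (δa)² = 0.0324
δS = √(96.8) = 9.84
S = 134.

134 ± 9.84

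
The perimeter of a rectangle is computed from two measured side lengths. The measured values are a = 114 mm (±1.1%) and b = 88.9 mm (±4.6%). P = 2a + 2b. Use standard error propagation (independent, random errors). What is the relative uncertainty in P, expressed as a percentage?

Absolute uncertainties add in quadrature for a linear combination:
  (2·δa)² = 6.29;  (2·δb)² = 66.9
δP = √(73.2) = 8.55 mm
P = 406 mm, so δP/P = 8.55/406 = 0.0211.

2.11%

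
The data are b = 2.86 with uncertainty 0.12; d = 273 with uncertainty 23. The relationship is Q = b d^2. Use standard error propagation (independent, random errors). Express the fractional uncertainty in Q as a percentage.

17.4%

Products/powers → add relative errors in quadrature, weighted by exponent:
  (1·δb/b)² = (1×0.0420)² = 0.00176;  (2·δd/d)² = (2×0.0842)² = 0.0284
δQ/Q = √(0.0302) = 0.174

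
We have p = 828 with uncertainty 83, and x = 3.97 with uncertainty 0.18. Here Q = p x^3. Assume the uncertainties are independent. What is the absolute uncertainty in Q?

8750

Q is a product of powers, so relative uncertainties combine in quadrature:
  (1·δp/p)² = (1×0.100)² = 0.0100;  (3·δx/x)² = (3×0.0453)² = 0.0185
δQ/Q = √(0.0285) = 0.169
Q = 51800, so δQ = 0.169 × 51800 = 8750.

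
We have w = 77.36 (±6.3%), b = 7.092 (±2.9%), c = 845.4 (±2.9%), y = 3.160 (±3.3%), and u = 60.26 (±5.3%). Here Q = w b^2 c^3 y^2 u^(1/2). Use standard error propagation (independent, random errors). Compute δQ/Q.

0.141

Q is a product of powers, so relative uncertainties combine in quadrature:
  (1·δw/w)² = (1×0.0630)² = 0.00397;  (2·δb/b)² = (2×0.0290)² = 0.00336;  (3·δc/c)² = (3×0.0290)² = 0.00757;  (2·δy/y)² = (2×0.0330)² = 0.00436;  (½·δu/u)² = (0.5×0.0530)² = 0.000702
δQ/Q = √(0.0200) = 0.141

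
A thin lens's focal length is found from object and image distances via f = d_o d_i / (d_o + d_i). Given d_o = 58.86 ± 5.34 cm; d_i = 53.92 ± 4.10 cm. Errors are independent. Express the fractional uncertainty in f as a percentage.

5.88%

∂f/∂d_o = (d_i/(d_o+d_i))² = 0.229;  ∂f/∂d_i = (d_o/(d_o+d_i))² = 0.272
δf = √((∂f/∂d_o · δd_o)² + (∂f/∂d_i · δd_i)²) = √(1.49 + 1.25) = 1.65 cm
f = 28.14 cm, so δf/f = 1.65/28.14 = 0.0588.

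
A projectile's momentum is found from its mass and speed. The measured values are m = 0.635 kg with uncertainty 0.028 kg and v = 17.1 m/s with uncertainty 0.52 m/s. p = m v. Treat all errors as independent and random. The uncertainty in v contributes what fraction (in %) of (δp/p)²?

32.2%

(δp/p)² = (1·δm/m)² + (1·δv/v)²
  m term: (1×0.0441)² = 0.00194
  v term: (1×0.0304)² = 0.000925
Total = 0.00287. Share from v = 0.000925/0.00287 = 0.322.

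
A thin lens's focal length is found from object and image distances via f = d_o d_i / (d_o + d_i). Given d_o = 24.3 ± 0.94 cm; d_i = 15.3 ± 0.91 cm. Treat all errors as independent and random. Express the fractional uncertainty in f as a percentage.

∂f/∂d_o = (d_i/(d_o+d_i))² = 0.149;  ∂f/∂d_i = (d_o/(d_o+d_i))² = 0.377
δf = √((∂f/∂d_o · δd_o)² + (∂f/∂d_i · δd_i)²) = √(0.0197 + 0.117) = 0.370 cm
f = 9.39 cm, so δf/f = 0.370/9.39 = 0.0394.

3.94%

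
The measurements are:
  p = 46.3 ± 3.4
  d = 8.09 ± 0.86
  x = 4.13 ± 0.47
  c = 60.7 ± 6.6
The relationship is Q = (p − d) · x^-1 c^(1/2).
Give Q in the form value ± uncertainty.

Let u = p − d = 38.2. δu = √(δp² + δd²) = √(11.6 + 0.740) = 3.51, so δu/u = 0.0918.
Q is then a monomial in u, x, c:
δQ/Q = √((δu/u)² + (-1·δx/x)² + (½·δc/c)²) = √(0.00842 + 0.0130 + 0.00296) = 0.156
Q = 72.1, so δQ = 0.156 × 72.1 = 11.2.

72.1 ± 11.2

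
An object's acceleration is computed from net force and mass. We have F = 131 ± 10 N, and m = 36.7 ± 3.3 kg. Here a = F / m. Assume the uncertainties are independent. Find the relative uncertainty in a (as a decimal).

Products/powers → add relative errors in quadrature, weighted by exponent:
  (1·δF/F)² = (1×0.0763)² = 0.00583;  (-1·δm/m)² = (-1×0.0899)² = 0.00809
δa/a = √(0.0139) = 0.118

0.118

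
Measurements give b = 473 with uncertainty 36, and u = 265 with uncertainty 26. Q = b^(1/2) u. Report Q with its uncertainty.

5760 ± 607

Products/powers → add relative errors in quadrature, weighted by exponent:
  (½·δb/b)² = (0.5×0.0761)² = 0.00145;  (1·δu/u)² = (1×0.0981)² = 0.00963
δQ/Q = √(0.0111) = 0.105
Q = 5760, so δQ = 0.105 × 5760 = 607.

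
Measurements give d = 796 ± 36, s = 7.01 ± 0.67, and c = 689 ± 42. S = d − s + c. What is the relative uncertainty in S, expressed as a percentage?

3.74%

Absolute uncertainties add in quadrature for a linear combination:
  (δd)² = 1300;  (δs)² = 0.449;  (δc)² = 1760
δS = √(3060) = 55.3
S = 1480, so δS/S = 55.3/1480 = 0.0374.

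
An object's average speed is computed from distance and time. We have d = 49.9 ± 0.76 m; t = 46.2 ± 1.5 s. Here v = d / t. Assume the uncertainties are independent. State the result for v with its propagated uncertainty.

Since v is a product/quotient, work with relative uncertainties:
  (1·δd/d)² = (1×0.0152)² = 0.000232;  (-1·δt/t)² = (-1×0.0325)² = 0.00105
δv/v = √(0.00129) = 0.0359
v = 1.08 m/s, so δv = 0.0359 × 1.08 = 0.0387 m/s.

1.08 ± 0.0387 m/s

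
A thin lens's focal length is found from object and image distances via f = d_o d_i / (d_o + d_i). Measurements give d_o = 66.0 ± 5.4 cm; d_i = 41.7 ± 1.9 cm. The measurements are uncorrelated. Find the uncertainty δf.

∂f/∂d_o = (d_i/(d_o+d_i))² = 0.150;  ∂f/∂d_i = (d_o/(d_o+d_i))² = 0.376
δf = √((∂f/∂d_o · δd_o)² + (∂f/∂d_i · δd_i)²) = √(0.655 + 0.509) = 1.08 cm

1.08 cm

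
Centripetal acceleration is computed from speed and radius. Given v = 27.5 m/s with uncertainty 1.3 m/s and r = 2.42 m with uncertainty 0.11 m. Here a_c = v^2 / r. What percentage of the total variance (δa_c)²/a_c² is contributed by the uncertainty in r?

(δa_c/a_c)² = (2·δv/v)² + (-1·δr/r)²
  v term: (2×0.0473)² = 0.00894
  r term: (-1×0.0455)² = 0.00207
Total = 0.0110. Share from r = 0.00207/0.0110 = 0.188.

18.8%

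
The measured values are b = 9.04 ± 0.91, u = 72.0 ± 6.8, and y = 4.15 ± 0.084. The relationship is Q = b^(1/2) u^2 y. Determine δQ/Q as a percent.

19.7%

Products/powers → add relative errors in quadrature, weighted by exponent:
  (½·δb/b)² = (0.5×0.101)² = 0.00253;  (2·δu/u)² = (2×0.0944)² = 0.0357;  (1·δy/y)² = (1×0.0202)² = 0.000410
δQ/Q = √(0.0386) = 0.197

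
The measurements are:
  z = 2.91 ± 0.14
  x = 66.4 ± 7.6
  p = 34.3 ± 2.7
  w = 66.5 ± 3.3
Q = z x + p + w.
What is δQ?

Let h = z·x = 193. δh/h = √((1·δz/z)² + (1·δx/x)²) = √(0.00231 + 0.0131) = 0.124, so δh = 24.0.
Q = h + p + w: δQ = √(δh² + δp² + δw²) = √(576 + 7.29 + 10.9) = 24.4

24.4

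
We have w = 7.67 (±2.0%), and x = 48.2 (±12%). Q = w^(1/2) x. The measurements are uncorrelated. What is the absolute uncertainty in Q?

16.1

Relative error in a monomial: (δQ/Q)² = Σ (nᵢ · δxᵢ/xᵢ)².
  (½·δw/w)² = (0.5×0.0200)² = 0.000100;  (1·δx/x)² = (1×0.120)² = 0.0144
δQ/Q = √(0.0145) = 0.120
Q = 133, so δQ = 0.120 × 133 = 16.1.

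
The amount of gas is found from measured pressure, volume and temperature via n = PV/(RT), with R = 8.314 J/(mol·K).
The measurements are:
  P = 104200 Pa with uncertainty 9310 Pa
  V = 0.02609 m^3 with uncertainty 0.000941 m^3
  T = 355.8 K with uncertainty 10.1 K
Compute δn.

0.0923 mol

For a monomial n ∝ P, V, T^-1, fractional errors add in quadrature:
  (1·δP/P)² = (1×0.0893)² = 0.00798;  (1·δV/V)² = (1×0.0361)² = 0.00130;  (-1·δT/T)² = (-1×0.0284)² = 0.000806
δn/n = √(0.0101) = 0.100
n = 0.9190 mol, so δn = 0.100 × 0.9190 = 0.0923 mol.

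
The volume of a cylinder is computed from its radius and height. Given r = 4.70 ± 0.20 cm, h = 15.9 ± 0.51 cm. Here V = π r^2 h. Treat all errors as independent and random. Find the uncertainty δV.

100 cm^3

Since V is a product/quotient, work with relative uncertainties:
  (2·δr/r)² = (2×0.0426)² = 0.00724;  (1·δh/h)² = (1×0.0321)² = 0.00103
δV/V = √(0.00827) = 0.0910
V = 1100 cm^3, so δV = 0.0910 × 1100 = 100 cm^3.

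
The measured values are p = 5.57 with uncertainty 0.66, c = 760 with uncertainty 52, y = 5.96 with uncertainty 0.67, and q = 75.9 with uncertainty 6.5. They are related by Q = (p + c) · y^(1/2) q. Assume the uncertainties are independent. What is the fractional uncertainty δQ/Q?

Let u = p + c = 766. δu = √(δp² + δc²) = √(0.436 + 2700) = 52.0, so δu/u = 0.0679.
Q is then a monomial in u, y, q:
δQ/Q = √((δu/u)² + (½·δy/y)² + (1·δq/q)²) = √(0.00461 + 0.00316 + 0.00733) = 0.123

0.123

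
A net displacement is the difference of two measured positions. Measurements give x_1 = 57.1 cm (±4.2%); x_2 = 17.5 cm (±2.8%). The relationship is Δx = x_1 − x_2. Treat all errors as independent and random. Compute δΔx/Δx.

0.0618

Absolute uncertainties add in quadrature for a linear combination:
  (δx_1)² = 5.75;  (δx_2)² = 0.240
δΔx = √(5.99) = 2.45 cm
Δx = 39.6 cm, so δΔx/Δx = 2.45/39.6 = 0.0618.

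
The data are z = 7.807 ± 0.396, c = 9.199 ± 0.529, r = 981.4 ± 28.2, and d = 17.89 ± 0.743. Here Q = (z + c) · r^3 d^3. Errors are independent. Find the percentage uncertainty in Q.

Let u = z + c = 17.01. δu = √(δz² + δc²) = √(0.157 + 0.280) = 0.661, so δu/u = 0.0389.
Q is then a monomial in u, r, d:
δQ/Q = √((δu/u)² + (3·δr/r)² + (3·δd/d)²) = √(0.00151 + 0.00743 + 0.0155) = 0.156

15.6%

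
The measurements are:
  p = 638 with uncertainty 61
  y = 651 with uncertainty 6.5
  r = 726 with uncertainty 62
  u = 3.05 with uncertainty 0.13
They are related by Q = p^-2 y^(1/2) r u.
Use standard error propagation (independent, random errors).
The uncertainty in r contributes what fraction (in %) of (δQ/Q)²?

16.0%

(δQ/Q)² = (-2·δp/p)² + (½·δy/y)² + (1·δr/r)² + (1·δu/u)²
  p term: (-2×0.0956)² = 0.0366
  y term: (0.5×0.00998)² = 2.49e-05
  r term: (1×0.0854)² = 0.00729
  u term: (1×0.0426)² = 0.00182
Total = 0.0457. Share from r = 0.00729/0.0457 = 0.160.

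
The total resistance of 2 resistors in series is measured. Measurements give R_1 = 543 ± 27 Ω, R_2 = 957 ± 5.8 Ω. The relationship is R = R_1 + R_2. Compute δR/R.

For a sum/difference, combine absolute errors in quadrature:
  (δR_1)² = 729;  (δR_2)² = 33.6
δR = √(763) = 27.6 Ω
R = 1500 Ω, so δR/R = 27.6/1500 = 0.0184.

0.0184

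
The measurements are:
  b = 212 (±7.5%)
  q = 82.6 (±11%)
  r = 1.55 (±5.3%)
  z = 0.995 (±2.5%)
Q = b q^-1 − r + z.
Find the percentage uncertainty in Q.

Let p = b·q^-1 = 2.57. δp/p = √((1·δb/b)² + (-1·δq/q)²) = √(0.00562 + 0.0121) = 0.133, so δp = 0.342.
Q = p − r + z: δQ = √(δp² + δr² + δz²) = √(0.117 + 0.00675 + 0.000619) = 0.352
Q = 2.01, so δQ/Q = 0.352/2.01 = 0.175.

17.5%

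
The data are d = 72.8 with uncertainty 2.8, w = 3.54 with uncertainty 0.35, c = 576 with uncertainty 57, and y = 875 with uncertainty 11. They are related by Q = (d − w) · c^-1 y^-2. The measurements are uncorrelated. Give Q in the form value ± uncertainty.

Let u = d − w = 69.3. δu = √(δd² + δw²) = √(7.84 + 0.122) = 2.82, so δu/u = 0.0407.
Q is then a monomial in u, c, y:
δQ/Q = √((δu/u)² + (-1·δc/c)² + (-2·δy/y)²) = √(0.00166 + 0.00979 + 0.000632) = 0.110
Q = 1.57e-07, so δQ = 0.110 × 1.57e-07 = 1.73e-08.

(1.57 ± 0.173) × 10^-7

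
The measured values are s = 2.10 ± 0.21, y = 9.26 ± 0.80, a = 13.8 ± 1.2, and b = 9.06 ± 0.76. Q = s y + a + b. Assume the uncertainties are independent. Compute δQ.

2.94

Let p = s·y = 19.4. δp/p = √((1·δs/s)² + (1·δy/y)²) = √(0.0100 + 0.00746) = 0.132, so δp = 2.57.
Q = p + a + b: δQ = √(δp² + δa² + δb²) = √(6.60 + 1.44 + 0.578) = 2.94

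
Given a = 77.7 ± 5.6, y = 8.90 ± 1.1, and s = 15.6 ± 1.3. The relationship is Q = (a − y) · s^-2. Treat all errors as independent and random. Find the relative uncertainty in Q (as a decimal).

0.186

Let u = a − y = 68.8. δu = √(δa² + δy²) = √(31.4 + 1.21) = 5.71, so δu/u = 0.0830.
Q is then a monomial in u, s:
δQ/Q = √((δu/u)² + (-2·δs/s)²) = √(0.00688 + 0.0278) = 0.186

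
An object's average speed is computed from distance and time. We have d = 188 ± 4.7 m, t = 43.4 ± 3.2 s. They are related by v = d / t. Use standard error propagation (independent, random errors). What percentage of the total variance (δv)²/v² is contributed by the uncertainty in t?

89.7%

(δv/v)² = (1·δd/d)² + (-1·δt/t)²
  d term: (1×0.0250)² = 0.000625
  t term: (-1×0.0737)² = 0.00544
Total = 0.00606. Share from t = 0.00544/0.00606 = 0.897.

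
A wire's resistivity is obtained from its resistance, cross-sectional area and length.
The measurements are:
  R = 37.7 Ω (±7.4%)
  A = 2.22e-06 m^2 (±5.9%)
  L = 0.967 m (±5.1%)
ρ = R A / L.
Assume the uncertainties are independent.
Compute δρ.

Each factor contributes (exponent × relative error)² to (δρ/ρ)²:
  (1·δR/R)² = (1×0.0740)² = 0.00548;  (1·δA/A)² = (1×0.0590)² = 0.00348;  (-1·δL/L)² = (-1×0.0510)² = 0.00260
δρ/ρ = √(0.0116) = 0.108
ρ = 8.66e-05 Ω·m, so δρ = 0.108 × 8.66e-05 = 9.3e-06 Ω·m.

9.3e-06 Ω·m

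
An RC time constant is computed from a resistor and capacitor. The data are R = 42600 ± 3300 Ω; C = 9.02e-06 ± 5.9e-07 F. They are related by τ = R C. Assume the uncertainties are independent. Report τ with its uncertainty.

0.384 ± 0.0390 s

τ is a product of powers, so relative uncertainties combine in quadrature:
  (1·δR/R)² = (1×0.0775)² = 0.00600;  (1·δC/C)² = (1×0.0654)² = 0.00428
δτ/τ = √(0.0103) = 0.101
τ = 0.384 s, so δτ = 0.101 × 0.384 = 0.0390 s.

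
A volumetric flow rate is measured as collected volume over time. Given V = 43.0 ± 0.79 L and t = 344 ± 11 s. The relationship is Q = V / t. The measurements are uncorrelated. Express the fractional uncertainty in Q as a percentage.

Q is a product of powers, so relative uncertainties combine in quadrature:
  (1·δV/V)² = (1×0.0184)² = 0.000338;  (-1·δt/t)² = (-1×0.0320)² = 0.00102
δQ/Q = √(0.00136) = 0.0369

3.69%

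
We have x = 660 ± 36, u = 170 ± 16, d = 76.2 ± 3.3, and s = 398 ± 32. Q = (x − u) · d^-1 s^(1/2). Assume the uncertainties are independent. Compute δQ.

12.8

Let w = x − u = 490. δw = √(δx² + δu²) = √(1300 + 256) = 39.4, so δw/w = 0.0804.
Q is then a monomial in w, d, s:
δQ/Q = √((δw/w)² + (-1·δd/d)² + (½·δs/s)²) = √(0.00646 + 0.00188 + 0.00162) = 0.0998
Q = 128, so δQ = 0.0998 × 128 = 12.8.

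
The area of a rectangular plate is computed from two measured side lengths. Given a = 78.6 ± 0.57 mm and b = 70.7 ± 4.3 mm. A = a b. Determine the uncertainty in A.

Relative error in a monomial: (δA/A)² = Σ (nᵢ · δxᵢ/xᵢ)².
  (1·δa/a)² = (1×0.00725)² = 5.26e-05;  (1·δb/b)² = (1×0.0608)² = 0.00370
δA/A = √(0.00375) = 0.0613
A = 5560 mm^2, so δA = 0.0613 × 5560 = 340 mm^2.

340 mm^2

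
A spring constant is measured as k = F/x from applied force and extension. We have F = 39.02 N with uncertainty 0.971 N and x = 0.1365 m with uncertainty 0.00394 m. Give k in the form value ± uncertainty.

285.9 ± 10.9 N/m

k is a product of powers, so relative uncertainties combine in quadrature:
  (1·δF/F)² = (1×0.0249)² = 0.000619;  (-1·δx/x)² = (-1×0.0289)² = 0.000833
δk/k = √(0.00145) = 0.0381
k = 285.9 N/m, so δk = 0.0381 × 285.9 = 10.9 N/m.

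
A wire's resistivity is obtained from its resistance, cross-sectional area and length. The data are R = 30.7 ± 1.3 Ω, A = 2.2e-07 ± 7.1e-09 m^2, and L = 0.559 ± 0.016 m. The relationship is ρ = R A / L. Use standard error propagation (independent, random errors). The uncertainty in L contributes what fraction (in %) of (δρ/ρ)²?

22.4%

(δρ/ρ)² = (1·δR/R)² + (1·δA/A)² + (-1·δL/L)²
  R term: (1×0.0423)² = 0.00179
  A term: (1×0.0323)² = 0.00104
  L term: (-1×0.0286)² = 0.000819
Total = 0.00365. Share from L = 0.000819/0.00365 = 0.224.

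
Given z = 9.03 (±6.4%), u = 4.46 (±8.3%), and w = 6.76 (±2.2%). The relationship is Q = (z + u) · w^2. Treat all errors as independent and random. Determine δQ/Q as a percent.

Let h = z + u = 13.5. δh = √(δz² + δu²) = √(0.334 + 0.137) = 0.686, so δh/h = 0.0509.
Q is then a monomial in h, w:
δQ/Q = √((δh/h)² + (2·δw/w)²) = √(0.00259 + 0.00194) = 0.0673

6.73%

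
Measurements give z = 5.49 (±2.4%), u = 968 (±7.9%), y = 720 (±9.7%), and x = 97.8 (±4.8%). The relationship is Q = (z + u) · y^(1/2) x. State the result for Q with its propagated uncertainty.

(2.55 ± 0.266) × 10^6

Let w = z + u = 973. δw = √(δz² + δu²) = √(0.0174 + 5850) = 76.5, so δw/w = 0.0786.
Q is then a monomial in w, y, x:
δQ/Q = √((δw/w)² + (½·δy/y)² + (1·δx/x)²) = √(0.00617 + 0.00235 + 0.00230) = 0.104
Q = 2.55e+06, so δQ = 0.104 × 2.55e+06 = 2.66e+05.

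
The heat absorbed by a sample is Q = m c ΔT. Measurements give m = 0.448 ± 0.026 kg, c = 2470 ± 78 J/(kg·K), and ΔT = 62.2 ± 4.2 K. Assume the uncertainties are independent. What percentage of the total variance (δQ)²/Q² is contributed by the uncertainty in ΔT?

(δQ/Q)² = (1·δm/m)² + (1·δc/c)² + (1·δΔT/ΔT)²
  m term: (1×0.0580)² = 0.00337
  c term: (1×0.0316)² = 0.000997
  ΔT term: (1×0.0675)² = 0.00456
Total = 0.00892. Share from ΔT = 0.00456/0.00892 = 0.511.

51.1%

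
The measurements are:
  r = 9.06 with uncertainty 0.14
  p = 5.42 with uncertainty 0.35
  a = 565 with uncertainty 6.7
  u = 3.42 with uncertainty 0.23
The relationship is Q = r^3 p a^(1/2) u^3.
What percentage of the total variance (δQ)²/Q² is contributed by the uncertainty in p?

8.86%

(δQ/Q)² = (3·δr/r)² + (1·δp/p)² + (½·δa/a)² + (3·δu/u)²
  r term: (3×0.0155)² = 0.00215
  p term: (1×0.0646)² = 0.00417
  a term: (0.5×0.0119)² = 3.52e-05
  u term: (3×0.0673)² = 0.0407
Total = 0.0471. Share from p = 0.00417/0.0471 = 0.0886.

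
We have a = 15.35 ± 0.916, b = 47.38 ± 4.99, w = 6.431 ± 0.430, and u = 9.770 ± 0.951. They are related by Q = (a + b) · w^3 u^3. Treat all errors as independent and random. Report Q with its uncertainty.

(1.556 ± 0.565) × 10^7

Let h = a + b = 62.73. δh = √(δa² + δb²) = √(0.839 + 24.9) = 5.07, so δh/h = 0.0809.
Q is then a monomial in h, w, u:
δQ/Q = √((δh/h)² + (3·δw/w)² + (3·δu/u)²) = √(0.00654 + 0.0402 + 0.0853) = 0.363
Q = 1.556e+07, so δQ = 0.363 × 1.556e+07 = 5.65e+06.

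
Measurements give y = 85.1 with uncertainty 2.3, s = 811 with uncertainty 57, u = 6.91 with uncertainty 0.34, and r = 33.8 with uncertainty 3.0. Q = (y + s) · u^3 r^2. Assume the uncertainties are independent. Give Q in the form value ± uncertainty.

Let w = y + s = 896. δw = √(δy² + δs²) = √(5.29 + 3250) = 57.0, so δw/w = 0.0637.
Q is then a monomial in w, u, r:
δQ/Q = √((δw/w)² + (3·δu/u)² + (2·δr/r)²) = √(0.00405 + 0.0218 + 0.0315) = 0.239
Q = 3.38e+08, so δQ = 0.239 × 3.38e+08 = 8.09e+07.

(3.38 ± 0.809) × 10^8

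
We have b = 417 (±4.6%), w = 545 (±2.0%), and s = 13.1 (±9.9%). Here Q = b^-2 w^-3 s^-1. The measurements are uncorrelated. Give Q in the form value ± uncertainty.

(2.71 ± 0.401) × 10^-15

Relative error in a monomial: (δQ/Q)² = Σ (nᵢ · δxᵢ/xᵢ)².
  (-2·δb/b)² = (-2×0.0460)² = 0.00846;  (-3·δw/w)² = (-3×0.0200)² = 0.00360;  (-1·δs/s)² = (-1×0.0990)² = 0.00980
δQ/Q = √(0.0219) = 0.148
Q = 2.71e-15, so δQ = 0.148 × 2.71e-15 = 4.01e-16.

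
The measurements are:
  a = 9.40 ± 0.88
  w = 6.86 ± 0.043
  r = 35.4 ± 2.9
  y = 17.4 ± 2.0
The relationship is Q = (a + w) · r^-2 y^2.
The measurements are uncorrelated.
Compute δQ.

Let u = a + w = 16.3. δu = √(δa² + δw²) = √(0.774 + 0.00185) = 0.881, so δu/u = 0.0542.
Q is then a monomial in u, r, y:
δQ/Q = √((δu/u)² + (-2·δr/r)² + (2·δy/y)²) = √(0.00294 + 0.0268 + 0.0528) = 0.287
Q = 3.93, so δQ = 0.287 × 3.93 = 1.13.

1.13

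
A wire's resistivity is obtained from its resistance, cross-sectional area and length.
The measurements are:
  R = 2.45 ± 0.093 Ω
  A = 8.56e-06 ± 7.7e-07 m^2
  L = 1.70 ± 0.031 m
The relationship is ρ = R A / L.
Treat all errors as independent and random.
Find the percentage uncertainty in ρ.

9.93%

Each factor contributes (exponent × relative error)² to (δρ/ρ)²:
  (1·δR/R)² = (1×0.0380)² = 0.00144;  (1·δA/A)² = (1×0.0900)² = 0.00809;  (-1·δL/L)² = (-1×0.0182)² = 0.000333
δρ/ρ = √(0.00987) = 0.0993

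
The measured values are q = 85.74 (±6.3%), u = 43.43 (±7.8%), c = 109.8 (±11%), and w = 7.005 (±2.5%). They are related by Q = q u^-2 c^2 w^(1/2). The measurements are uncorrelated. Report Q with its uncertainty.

Q is a product of powers, so relative uncertainties combine in quadrature:
  (1·δq/q)² = (1×0.0630)² = 0.00397;  (-2·δu/u)² = (-2×0.0780)² = 0.0243;  (2·δc/c)² = (2×0.110)² = 0.0484;  (½·δw/w)² = (0.5×0.0250)² = 0.000156
δQ/Q = √(0.0769) = 0.277
Q = 1450, so δQ = 0.277 × 1450 = 402.

1450 ± 402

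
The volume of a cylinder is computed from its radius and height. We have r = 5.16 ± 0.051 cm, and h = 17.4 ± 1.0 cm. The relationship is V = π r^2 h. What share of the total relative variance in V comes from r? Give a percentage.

10.6%

(δV/V)² = (2·δr/r)² + (1·δh/h)²
  r term: (2×0.00988)² = 0.000391
  h term: (1×0.0575)² = 0.00330
Total = 0.00369. Share from r = 0.000391/0.00369 = 0.106.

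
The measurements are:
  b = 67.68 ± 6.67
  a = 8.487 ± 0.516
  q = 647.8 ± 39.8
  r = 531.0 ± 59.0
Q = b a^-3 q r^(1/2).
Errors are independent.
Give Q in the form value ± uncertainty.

Products/powers → add relative errors in quadrature, weighted by exponent:
  (1·δb/b)² = (1×0.0986)² = 0.00971;  (-3·δa/a)² = (-3×0.0608)² = 0.0333;  (1·δq/q)² = (1×0.0614)² = 0.00377;  (½·δr/r)² = (0.5×0.111)² = 0.00309
δQ/Q = √(0.0498) = 0.223
Q = 1653, so δQ = 0.223 × 1653 = 369.

1653 ± 369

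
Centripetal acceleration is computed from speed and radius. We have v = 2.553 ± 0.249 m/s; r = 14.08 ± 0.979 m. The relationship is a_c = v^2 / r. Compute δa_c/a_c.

a_c is a product of powers, so relative uncertainties combine in quadrature:
  (2·δv/v)² = (2×0.0975)² = 0.0381;  (-1·δr/r)² = (-1×0.0695)² = 0.00483
δa_c/a_c = √(0.0429) = 0.207

0.207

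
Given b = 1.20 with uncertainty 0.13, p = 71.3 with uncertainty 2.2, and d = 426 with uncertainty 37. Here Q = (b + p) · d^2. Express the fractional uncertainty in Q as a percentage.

Let u = b + p = 72.5. δu = √(δb² + δp²) = √(0.0169 + 4.84) = 2.20, so δu/u = 0.0304.
Q is then a monomial in u, d:
δQ/Q = √((δu/u)² + (2·δd/d)²) = √(0.000924 + 0.0302) = 0.176

17.6%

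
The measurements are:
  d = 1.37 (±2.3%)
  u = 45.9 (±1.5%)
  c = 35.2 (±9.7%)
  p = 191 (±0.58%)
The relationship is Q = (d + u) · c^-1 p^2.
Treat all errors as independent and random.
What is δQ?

4840

Let w = d + u = 47.3. δw = √(δd² + δu²) = √(0.000993 + 0.474) = 0.689, so δw/w = 0.0146.
Q is then a monomial in w, c, p:
δQ/Q = √((δw/w)² + (-1·δc/c)² + (2·δp/p)²) = √(0.000213 + 0.00941 + 0.000135) = 0.0988
Q = 49000, so δQ = 0.0988 × 49000 = 4840.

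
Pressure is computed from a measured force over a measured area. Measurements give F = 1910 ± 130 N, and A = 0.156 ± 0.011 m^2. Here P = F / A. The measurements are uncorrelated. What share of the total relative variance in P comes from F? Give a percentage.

(δP/P)² = (1·δF/F)² + (-1·δA/A)²
  F term: (1×0.0681)² = 0.00463
  A term: (-1×0.0705)² = 0.00497
Total = 0.00960. Share from F = 0.00463/0.00960 = 0.482.

48.2%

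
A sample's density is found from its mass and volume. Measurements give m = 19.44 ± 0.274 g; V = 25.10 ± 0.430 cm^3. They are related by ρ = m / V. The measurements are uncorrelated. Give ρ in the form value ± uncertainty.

0.7745 ± 0.0172 g/cm^3

Since ρ is a product/quotient, work with relative uncertainties:
  (1·δm/m)² = (1×0.0141)² = 0.000199;  (-1·δV/V)² = (-1×0.0171)² = 0.000293
δρ/ρ = √(0.000492) = 0.0222
ρ = 0.7745 g/cm^3, so δρ = 0.0222 × 0.7745 = 0.0172 g/cm^3.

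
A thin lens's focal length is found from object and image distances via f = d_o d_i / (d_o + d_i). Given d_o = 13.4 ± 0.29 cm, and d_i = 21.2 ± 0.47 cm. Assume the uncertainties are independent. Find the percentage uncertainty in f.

1.58%

∂f/∂d_o = (d_i/(d_o+d_i))² = 0.375;  ∂f/∂d_i = (d_o/(d_o+d_i))² = 0.150
δf = √((∂f/∂d_o · δd_o)² + (∂f/∂d_i · δd_i)²) = √(0.0119 + 0.00497) = 0.130 cm
f = 8.21 cm, so δf/f = 0.130/8.21 = 0.0158.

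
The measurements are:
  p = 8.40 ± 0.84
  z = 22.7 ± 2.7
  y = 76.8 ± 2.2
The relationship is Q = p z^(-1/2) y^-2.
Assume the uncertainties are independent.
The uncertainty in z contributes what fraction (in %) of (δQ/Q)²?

21.0%

(δQ/Q)² = (1·δp/p)² + (−½·δz/z)² + (-2·δy/y)²
  p term: (1×0.100)² = 0.0100
  z term: (-0.5×0.119)² = 0.00354
  y term: (-2×0.0286)² = 0.00328
Total = 0.0168. Share from z = 0.00354/0.0168 = 0.210.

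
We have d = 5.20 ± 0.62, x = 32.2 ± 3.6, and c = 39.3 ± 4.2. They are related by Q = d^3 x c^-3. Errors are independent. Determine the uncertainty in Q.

Q is a product of powers, so relative uncertainties combine in quadrature:
  (3·δd/d)² = (3×0.119)² = 0.128;  (1·δx/x)² = (1×0.112)² = 0.0125;  (-3·δc/c)² = (-3×0.107)² = 0.103
δQ/Q = √(0.243) = 0.493
Q = 0.0746, so δQ = 0.493 × 0.0746 = 0.0368.

0.0368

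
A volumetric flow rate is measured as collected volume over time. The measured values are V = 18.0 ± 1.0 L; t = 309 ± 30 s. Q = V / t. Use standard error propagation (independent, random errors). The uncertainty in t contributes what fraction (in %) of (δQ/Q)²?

(δQ/Q)² = (1·δV/V)² + (-1·δt/t)²
  V term: (1×0.0556)² = 0.00309
  t term: (-1×0.0971)² = 0.00943
Total = 0.0125. Share from t = 0.00943/0.0125 = 0.753.

75.3%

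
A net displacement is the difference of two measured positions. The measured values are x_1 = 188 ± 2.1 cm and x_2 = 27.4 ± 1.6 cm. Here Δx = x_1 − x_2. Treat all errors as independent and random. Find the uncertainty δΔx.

Δx is a linear combination, so absolute uncertainties add in quadrature:
  (δx_1)² = 4.41;  (δx_2)² = 2.56
δΔx = √(6.97) = 2.64 cm

2.64 cm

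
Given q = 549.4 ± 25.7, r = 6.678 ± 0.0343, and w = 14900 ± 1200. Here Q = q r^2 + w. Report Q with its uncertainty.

Let p = q·r^2 = 24500. δp/p = √((1·δq/q)² + (2·δr/r)²) = √(0.00219 + 0.000106) = 0.0479, so δp = 1170.
Q = p + w: δQ = √(δp² + δw²) = √(1.38e+06 + 1.44e+06) = 1680
Q = 39400.

39400 ± 1680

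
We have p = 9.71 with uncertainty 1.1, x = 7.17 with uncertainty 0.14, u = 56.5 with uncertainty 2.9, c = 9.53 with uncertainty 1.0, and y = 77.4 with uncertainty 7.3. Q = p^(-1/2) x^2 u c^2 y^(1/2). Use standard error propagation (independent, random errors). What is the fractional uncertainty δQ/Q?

Each factor contributes (exponent × relative error)² to (δQ/Q)²:
  (−½·δp/p)² = (-0.5×0.113)² = 0.00321;  (2·δx/x)² = (2×0.0195)² = 0.00153;  (1·δu/u)² = (1×0.0513)² = 0.00263;  (2·δc/c)² = (2×0.105)² = 0.0440;  (½·δy/y)² = (0.5×0.0943)² = 0.00222
δQ/Q = √(0.0536) = 0.232

0.232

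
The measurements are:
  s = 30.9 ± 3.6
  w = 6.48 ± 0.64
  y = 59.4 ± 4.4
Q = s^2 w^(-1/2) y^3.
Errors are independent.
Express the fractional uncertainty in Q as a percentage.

Products/powers → add relative errors in quadrature, weighted by exponent:
  (2·δs/s)² = (2×0.117)² = 0.0543;  (−½·δw/w)² = (-0.5×0.0988)² = 0.00244;  (3·δy/y)² = (3×0.0741)² = 0.0494
δQ/Q = √(0.106) = 0.326

32.6%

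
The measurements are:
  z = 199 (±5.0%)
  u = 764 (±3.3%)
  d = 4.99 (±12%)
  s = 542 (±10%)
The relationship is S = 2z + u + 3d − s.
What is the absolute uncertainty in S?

For a sum/difference, combine absolute errors in quadrature:
  (2·δz)² = 396;  (δu)² = 636;  (3·δd)² = 3.23;  (δs)² = 2940
δS = √(3970) = 63.0

63.0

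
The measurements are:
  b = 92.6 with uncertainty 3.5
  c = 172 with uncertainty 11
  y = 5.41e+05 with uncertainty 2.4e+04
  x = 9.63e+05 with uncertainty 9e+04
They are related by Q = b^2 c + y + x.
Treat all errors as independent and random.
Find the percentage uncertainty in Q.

5.81%

Let p = b^2·c = 1.47e+06. δp/p = √((2·δb/b)² + (1·δc/c)²) = √(0.00571 + 0.00409) = 0.0990, so δp = 1.46e+05.
Q = p + y + x: δQ = √(δp² + δy² + δx²) = √(2.13e+10 + 5.76e+08 + 8.1e+09) = 1.73e+05
Q = 2.98e+06, so δQ/Q = 1.73e+05/2.98e+06 = 0.0581.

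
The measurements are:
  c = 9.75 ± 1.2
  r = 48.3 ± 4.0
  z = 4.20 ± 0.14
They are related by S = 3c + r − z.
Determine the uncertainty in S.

5.38

Each term contributes (cᵢ δxᵢ)² to (δS)²:
  (3·δc)² = 13.0;  (δr)² = 16.0;  (δz)² = 0.0196
δS = √(29.0) = 5.38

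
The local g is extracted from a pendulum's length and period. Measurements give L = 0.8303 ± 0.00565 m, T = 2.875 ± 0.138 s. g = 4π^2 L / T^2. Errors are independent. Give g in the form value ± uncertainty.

For a monomial g ∝ L, T^-2, fractional errors add in quadrature:
  (1·δL/L)² = (1×0.00680)² = 4.63e-05;  (-2·δT/T)² = (-2×0.0480)² = 0.00922
δg/g = √(0.00926) = 0.0962
g = 3.966 m/s^2, so δg = 0.0962 × 3.966 = 0.382 m/s^2.

3.966 ± 0.382 m/s^2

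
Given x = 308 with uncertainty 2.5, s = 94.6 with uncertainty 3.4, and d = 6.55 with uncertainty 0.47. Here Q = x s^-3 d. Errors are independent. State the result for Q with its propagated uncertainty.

Since Q is a product/quotient, work with relative uncertainties:
  (1·δx/x)² = (1×0.00812)² = 6.59e-05;  (-3·δs/s)² = (-3×0.0359)² = 0.0116;  (1·δd/d)² = (1×0.0718)² = 0.00515
δQ/Q = √(0.0168) = 0.130
Q = 0.00238, so δQ = 0.130 × 0.00238 = 0.000309.

0.00238 ± 0.000309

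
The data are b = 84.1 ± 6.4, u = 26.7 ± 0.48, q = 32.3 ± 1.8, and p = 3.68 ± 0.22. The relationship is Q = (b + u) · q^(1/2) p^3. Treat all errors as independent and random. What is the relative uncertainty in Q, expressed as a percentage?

Let w = b + u = 111. δw = √(δb² + δu²) = √(41.0 + 0.230) = 6.42, so δw/w = 0.0579.
Q is then a monomial in w, q, p:
δQ/Q = √((δw/w)² + (½·δq/q)² + (3·δp/p)²) = √(0.00336 + 0.000776 + 0.0322) = 0.191

19.1%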